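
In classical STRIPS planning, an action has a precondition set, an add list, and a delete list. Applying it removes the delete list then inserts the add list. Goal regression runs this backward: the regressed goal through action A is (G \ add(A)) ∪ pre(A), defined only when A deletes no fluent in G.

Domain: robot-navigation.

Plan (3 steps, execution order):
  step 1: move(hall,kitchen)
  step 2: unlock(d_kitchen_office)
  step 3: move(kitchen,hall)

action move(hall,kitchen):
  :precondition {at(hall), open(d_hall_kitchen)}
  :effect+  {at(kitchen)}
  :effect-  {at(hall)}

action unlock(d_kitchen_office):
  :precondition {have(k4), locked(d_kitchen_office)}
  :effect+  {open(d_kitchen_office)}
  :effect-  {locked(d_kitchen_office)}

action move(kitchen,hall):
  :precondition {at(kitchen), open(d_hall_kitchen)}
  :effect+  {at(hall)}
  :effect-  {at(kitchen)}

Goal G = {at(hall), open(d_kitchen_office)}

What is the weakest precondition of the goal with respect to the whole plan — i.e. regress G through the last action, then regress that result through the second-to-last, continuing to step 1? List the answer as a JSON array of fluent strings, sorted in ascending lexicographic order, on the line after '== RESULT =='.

Work backward from the goal:
  through step 3 (move(kitchen,hall)): drop {at(hall)}, keep {open(d_kitchen_office)}, require {at(kitchen), open(d_hall_kitchen)}
    → {at(kitchen), open(d_hall_kitchen), open(d_kitchen_office)}
  through step 2 (unlock(d_kitchen_office)): drop {open(d_kitchen_office)}, keep {at(kitchen), open(d_hall_kitchen)}, require {have(k4), locked(d_kitchen_office)}
    → {at(kitchen), have(k4), locked(d_kitchen_office), open(d_hall_kitchen)}
  through step 1 (move(hall,kitchen)): drop {at(kitchen)}, keep {have(k4), locked(d_kitchen_office), open(d_hall_kitchen)}, require {at(hall), open(d_hall_kitchen)}
    → {at(hall), have(k4), locked(d_kitchen_office), open(d_hall_kitchen)}

== RESULT ==
["at(hall)", "have(k4)", "locked(d_kitchen_office)", "open(d_hall_kitchen)"]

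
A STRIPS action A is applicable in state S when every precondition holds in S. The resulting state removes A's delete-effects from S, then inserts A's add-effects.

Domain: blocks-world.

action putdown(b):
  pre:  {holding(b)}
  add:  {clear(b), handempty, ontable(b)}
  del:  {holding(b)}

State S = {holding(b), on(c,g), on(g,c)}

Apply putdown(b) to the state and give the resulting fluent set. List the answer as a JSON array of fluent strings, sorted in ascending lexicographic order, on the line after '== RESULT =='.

Compute (S \ del) ∪ add:
  pre ⊆ S: {holding(b)} ⊆ S  — applicable
  S \ del = {on(c,g), on(g,c)}
  ∪ add   = {clear(b), handempty, on(c,g), on(g,c), ontable(b)}

== RESULT ==
["clear(b)", "handempty", "on(c,g)", "on(g,c)", "ontable(b)"]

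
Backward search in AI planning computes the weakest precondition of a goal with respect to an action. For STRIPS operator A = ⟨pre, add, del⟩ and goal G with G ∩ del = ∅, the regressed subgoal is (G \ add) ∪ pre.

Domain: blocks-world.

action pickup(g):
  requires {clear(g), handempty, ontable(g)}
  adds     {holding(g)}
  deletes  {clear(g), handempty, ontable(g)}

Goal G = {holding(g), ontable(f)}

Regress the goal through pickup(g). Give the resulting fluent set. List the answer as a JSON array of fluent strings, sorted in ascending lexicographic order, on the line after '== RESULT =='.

Compute (G \ add) ∪ pre:
  G ∩ del = {}  (empty — regression defined)
  G \ add = {holding(g), ontable(f)} \ {holding(g)} = {ontable(f)}
  ∪ pre   = {ontable(f)} ∪ {clear(g), handempty, ontable(g)}
          = {clear(g), handempty, ontable(f), ontable(g)}

== RESULT ==
["clear(g)", "handempty", "ontable(f)", "ontable(g)"]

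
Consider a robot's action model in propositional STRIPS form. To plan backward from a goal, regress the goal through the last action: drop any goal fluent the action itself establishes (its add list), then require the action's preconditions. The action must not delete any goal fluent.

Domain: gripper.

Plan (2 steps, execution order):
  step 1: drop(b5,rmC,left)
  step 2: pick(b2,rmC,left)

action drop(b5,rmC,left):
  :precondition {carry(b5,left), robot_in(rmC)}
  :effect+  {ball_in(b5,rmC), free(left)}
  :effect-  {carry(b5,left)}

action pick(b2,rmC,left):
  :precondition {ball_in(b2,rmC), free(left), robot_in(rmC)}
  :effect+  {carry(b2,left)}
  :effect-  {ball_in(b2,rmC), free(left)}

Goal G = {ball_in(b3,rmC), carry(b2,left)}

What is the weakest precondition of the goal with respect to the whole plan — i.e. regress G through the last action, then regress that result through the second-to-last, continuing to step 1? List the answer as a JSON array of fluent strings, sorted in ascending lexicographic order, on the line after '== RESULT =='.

Work backward from the goal:
  through step 2 (pick(b2,rmC,left)): drop {carry(b2,left)}, keep {ball_in(b3,rmC)}, require {ball_in(b2,rmC), free(left), robot_in(rmC)}
    → {ball_in(b2,rmC), ball_in(b3,rmC), free(left), robot_in(rmC)}
  through step 1 (drop(b5,rmC,left)): drop {free(left)}, keep {ball_in(b2,rmC), ball_in(b3,rmC), robot_in(rmC)}, require {carry(b5,left), robot_in(rmC)}
    → {ball_in(b2,rmC), ball_in(b3,rmC), carry(b5,left), robot_in(rmC)}

== RESULT ==
["ball_in(b2,rmC)", "ball_in(b3,rmC)", "carry(b5,left)", "robot_in(rmC)"]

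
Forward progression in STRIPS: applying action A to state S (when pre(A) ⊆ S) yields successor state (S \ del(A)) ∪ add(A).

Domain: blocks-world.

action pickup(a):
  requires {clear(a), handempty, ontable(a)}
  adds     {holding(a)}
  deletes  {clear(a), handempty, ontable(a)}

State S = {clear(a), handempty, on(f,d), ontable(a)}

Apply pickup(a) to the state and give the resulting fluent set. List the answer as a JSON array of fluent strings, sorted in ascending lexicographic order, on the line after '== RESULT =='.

Compute (S \ del) ∪ add:
  pre ⊆ S: {clear(a), handempty, ontable(a)} ⊆ S  — applicable
  S \ del = {on(f,d)}
  ∪ add   = {holding(a), on(f,d)}

== RESULT ==
["holding(a)", "on(f,d)"]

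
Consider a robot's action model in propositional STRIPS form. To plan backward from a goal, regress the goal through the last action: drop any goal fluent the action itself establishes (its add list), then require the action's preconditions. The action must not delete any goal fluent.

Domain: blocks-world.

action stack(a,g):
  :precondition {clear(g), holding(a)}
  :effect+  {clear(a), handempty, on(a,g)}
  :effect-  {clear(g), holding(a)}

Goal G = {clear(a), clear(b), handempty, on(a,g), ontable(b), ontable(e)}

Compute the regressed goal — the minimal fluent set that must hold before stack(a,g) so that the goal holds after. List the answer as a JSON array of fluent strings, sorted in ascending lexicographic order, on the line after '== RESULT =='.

Regress:
  G ∩ del = {}  (empty — regression defined)
  G \ add = {clear(a), clear(b), handempty, on(a,g), ontable(b), ontable(e)} \ {clear(a), handempty, on(a,g)} = {clear(b), ontable(b), ontable(e)}
  ∪ pre   = {clear(b), ontable(b), ontable(e)} ∪ {clear(g), holding(a)}
          = {clear(b), clear(g), holding(a), ontable(b), ontable(e)}

== RESULT ==
["clear(b)", "clear(g)", "holding(a)", "ontable(b)", "ontable(e)"]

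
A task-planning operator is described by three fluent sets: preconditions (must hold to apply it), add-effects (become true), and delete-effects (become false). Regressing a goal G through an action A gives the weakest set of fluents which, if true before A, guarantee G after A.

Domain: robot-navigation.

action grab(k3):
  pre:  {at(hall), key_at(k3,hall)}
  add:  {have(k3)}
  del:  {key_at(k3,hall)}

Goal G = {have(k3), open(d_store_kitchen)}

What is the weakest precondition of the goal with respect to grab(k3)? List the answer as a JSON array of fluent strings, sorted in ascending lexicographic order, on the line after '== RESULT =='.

Compute (G \ add) ∪ pre:
  G ∩ del = {}  (empty — regression defined)
  G \ add = {have(k3), open(d_store_kitchen)} \ {have(k3)} = {open(d_store_kitchen)}
  ∪ pre   = {open(d_store_kitchen)} ∪ {at(hall), key_at(k3,hall)}
          = {at(hall), key_at(k3,hall), open(d_store_kitchen)}

== RESULT ==
["at(hall)", "key_at(k3,hall)", "open(d_store_kitchen)"]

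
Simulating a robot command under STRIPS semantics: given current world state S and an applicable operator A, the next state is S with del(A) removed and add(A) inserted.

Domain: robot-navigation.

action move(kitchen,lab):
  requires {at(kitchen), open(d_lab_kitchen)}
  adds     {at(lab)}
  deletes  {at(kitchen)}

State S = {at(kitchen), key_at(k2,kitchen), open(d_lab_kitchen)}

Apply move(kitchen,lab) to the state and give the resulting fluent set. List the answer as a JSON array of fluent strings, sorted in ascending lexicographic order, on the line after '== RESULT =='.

Compute (S \ del) ∪ add:
  pre ⊆ S: {at(kitchen), open(d_lab_kitchen)} ⊆ S  — applicable
  S \ del = {key_at(k2,kitchen), open(d_lab_kitchen)}
  ∪ add   = {at(lab), key_at(k2,kitchen), open(d_lab_kitchen)}

== RESULT ==
["at(lab)", "key_at(k2,kitchen)", "open(d_lab_kitchen)"]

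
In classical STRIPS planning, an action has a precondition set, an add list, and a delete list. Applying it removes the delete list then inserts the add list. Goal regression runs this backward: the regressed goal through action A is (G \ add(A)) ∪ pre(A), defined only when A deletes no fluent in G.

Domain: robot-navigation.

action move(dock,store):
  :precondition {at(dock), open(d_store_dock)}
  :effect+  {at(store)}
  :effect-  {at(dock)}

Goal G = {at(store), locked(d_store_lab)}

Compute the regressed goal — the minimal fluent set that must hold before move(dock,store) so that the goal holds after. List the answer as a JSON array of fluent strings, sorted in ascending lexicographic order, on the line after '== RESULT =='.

Compute (G \ add) ∪ pre:
  G ∩ del = {}  (empty — regression defined)
  G \ add = {at(store), locked(d_store_lab)} \ {at(store)} = {locked(d_store_lab)}
  ∪ pre   = {locked(d_store_lab)} ∪ {at(dock), open(d_store_dock)}
          = {at(dock), locked(d_store_lab), open(d_store_dock)}

== RESULT ==
["at(dock)", "locked(d_store_lab)", "open(d_store_dock)"]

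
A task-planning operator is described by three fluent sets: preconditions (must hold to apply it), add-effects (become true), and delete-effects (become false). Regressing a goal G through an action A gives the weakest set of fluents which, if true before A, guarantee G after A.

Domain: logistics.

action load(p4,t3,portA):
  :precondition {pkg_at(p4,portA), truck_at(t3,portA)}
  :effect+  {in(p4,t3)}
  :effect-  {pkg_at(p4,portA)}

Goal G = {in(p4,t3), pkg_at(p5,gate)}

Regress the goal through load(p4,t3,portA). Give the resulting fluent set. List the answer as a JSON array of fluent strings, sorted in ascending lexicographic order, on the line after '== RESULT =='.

Compute (G \ add) ∪ pre:
  G ∩ del = {}  (empty — regression defined)
  G \ add = {in(p4,t3), pkg_at(p5,gate)} \ {in(p4,t3)} = {pkg_at(p5,gate)}
  ∪ pre   = {pkg_at(p5,gate)} ∪ {pkg_at(p4,portA), truck_at(t3,portA)}
          = {pkg_at(p4,portA), pkg_at(p5,gate), truck_at(t3,portA)}

== RESULT ==
["pkg_at(p4,portA)", "pkg_at(p5,gate)", "truck_at(t3,portA)"]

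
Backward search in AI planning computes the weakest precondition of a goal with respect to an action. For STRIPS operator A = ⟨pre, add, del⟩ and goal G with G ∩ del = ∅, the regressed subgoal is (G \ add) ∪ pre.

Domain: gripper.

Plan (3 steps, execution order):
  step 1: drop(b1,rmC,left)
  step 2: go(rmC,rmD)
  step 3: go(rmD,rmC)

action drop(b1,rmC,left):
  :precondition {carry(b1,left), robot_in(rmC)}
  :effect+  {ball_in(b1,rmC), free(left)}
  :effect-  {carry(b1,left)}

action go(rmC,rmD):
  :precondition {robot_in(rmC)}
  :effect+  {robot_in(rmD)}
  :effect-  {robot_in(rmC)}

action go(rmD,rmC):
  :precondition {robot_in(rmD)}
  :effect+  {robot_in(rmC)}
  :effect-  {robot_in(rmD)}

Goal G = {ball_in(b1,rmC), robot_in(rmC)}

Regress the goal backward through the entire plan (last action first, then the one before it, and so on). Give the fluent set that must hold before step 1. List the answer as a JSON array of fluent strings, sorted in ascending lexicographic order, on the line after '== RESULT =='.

Regress step by step:
  through step 3 (go(rmD,rmC)): drop {robot_in(rmC)}, keep {ball_in(b1,rmC)}, require {robot_in(rmD)}
    → {ball_in(b1,rmC), robot_in(rmD)}
  through step 2 (go(rmC,rmD)): drop {robot_in(rmD)}, keep {ball_in(b1,rmC)}, require {robot_in(rmC)}
    → {ball_in(b1,rmC), robot_in(rmC)}
  through step 1 (drop(b1,rmC,left)): drop {ball_in(b1,rmC)}, keep {robot_in(rmC)}, require {carry(b1,left), robot_in(rmC)}
    → {carry(b1,left), robot_in(rmC)}

== RESULT ==
["carry(b1,left)", "robot_in(rmC)"]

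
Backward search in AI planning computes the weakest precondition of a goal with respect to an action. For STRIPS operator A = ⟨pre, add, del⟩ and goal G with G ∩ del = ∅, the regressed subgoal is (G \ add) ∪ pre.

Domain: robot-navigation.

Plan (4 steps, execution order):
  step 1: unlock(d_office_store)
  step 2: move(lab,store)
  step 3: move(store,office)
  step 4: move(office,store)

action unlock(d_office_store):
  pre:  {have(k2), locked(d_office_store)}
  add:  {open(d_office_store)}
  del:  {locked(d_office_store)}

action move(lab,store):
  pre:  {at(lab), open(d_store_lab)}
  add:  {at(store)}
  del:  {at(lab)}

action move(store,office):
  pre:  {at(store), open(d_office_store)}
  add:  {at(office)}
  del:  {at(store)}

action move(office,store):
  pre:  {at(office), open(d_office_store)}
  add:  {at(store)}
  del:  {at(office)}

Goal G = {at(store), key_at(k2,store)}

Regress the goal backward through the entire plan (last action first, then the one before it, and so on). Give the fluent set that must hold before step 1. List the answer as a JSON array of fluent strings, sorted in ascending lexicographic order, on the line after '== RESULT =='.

Regress step by step:
  through step 4 (move(office,store)): drop {at(store)}, keep {key_at(k2,store)}, require {at(office), open(d_office_store)}
    → {at(office), key_at(k2,store), open(d_office_store)}
  through step 3 (move(store,office)): drop {at(office)}, keep {key_at(k2,store), open(d_office_store)}, require {at(store), open(d_office_store)}
    → {at(store), key_at(k2,store), open(d_office_store)}
  through step 2 (move(lab,store)): drop {at(store)}, keep {key_at(k2,store), open(d_office_store)}, require {at(lab), open(d_store_lab)}
    → {at(lab), key_at(k2,store), open(d_office_store), open(d_store_lab)}
  through step 1 (unlock(d_office_store)): drop {open(d_office_store)}, keep {at(lab), key_at(k2,store), open(d_store_lab)}, require {have(k2), locked(d_office_store)}
    → {at(lab), have(k2), key_at(k2,store), locked(d_office_store), open(d_store_lab)}

== RESULT ==
["at(lab)", "have(k2)", "key_at(k2,store)", "locked(d_office_store)", "open(d_store_lab)"]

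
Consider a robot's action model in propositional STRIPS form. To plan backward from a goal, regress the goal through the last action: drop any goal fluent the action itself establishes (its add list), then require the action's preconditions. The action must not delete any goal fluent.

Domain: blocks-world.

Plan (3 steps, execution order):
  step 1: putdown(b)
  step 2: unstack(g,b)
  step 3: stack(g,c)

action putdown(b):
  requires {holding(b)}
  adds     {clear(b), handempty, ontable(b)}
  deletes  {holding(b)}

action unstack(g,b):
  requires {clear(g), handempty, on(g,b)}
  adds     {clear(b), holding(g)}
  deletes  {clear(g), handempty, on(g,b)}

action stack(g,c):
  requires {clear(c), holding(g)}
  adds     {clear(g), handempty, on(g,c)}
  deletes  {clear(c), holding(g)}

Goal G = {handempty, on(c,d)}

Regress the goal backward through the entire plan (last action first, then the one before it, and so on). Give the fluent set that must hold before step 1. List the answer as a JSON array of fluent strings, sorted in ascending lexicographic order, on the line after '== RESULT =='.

Regress step by step:
  through step 3 (stack(g,c)): drop {handempty}, keep {on(c,d)}, require {clear(c), holding(g)}
    → {clear(c), holding(g), on(c,d)}
  through step 2 (unstack(g,b)): drop {holding(g)}, keep {clear(c), on(c,d)}, require {clear(g), handempty, on(g,b)}
    → {clear(c), clear(g), handempty, on(c,d), on(g,b)}
  through step 1 (putdown(b)): drop {handempty}, keep {clear(c), clear(g), on(c,d), on(g,b)}, require {holding(b)}
    → {clear(c), clear(g), holding(b), on(c,d), on(g,b)}

== RESULT ==
["clear(c)", "clear(g)", "holding(b)", "on(c,d)", "on(g,b)"]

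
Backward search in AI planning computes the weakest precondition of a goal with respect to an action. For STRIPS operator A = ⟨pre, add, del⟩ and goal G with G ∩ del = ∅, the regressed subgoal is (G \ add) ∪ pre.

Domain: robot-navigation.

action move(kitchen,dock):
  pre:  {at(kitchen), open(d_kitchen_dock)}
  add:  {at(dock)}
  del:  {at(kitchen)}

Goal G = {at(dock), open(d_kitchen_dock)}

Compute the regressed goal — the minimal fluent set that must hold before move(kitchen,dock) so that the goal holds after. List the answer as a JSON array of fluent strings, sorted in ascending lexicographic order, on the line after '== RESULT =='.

Regress:
  G ∩ del = {}  (empty — regression defined)
  G \ add = {at(dock), open(d_kitchen_dock)} \ {at(dock)} = {open(d_kitchen_dock)}
  ∪ pre   = {open(d_kitchen_dock)} ∪ {at(kitchen), open(d_kitchen_dock)}
          = {at(kitchen), open(d_kitchen_dock)}

== RESULT ==
["at(kitchen)", "open(d_kitchen_dock)"]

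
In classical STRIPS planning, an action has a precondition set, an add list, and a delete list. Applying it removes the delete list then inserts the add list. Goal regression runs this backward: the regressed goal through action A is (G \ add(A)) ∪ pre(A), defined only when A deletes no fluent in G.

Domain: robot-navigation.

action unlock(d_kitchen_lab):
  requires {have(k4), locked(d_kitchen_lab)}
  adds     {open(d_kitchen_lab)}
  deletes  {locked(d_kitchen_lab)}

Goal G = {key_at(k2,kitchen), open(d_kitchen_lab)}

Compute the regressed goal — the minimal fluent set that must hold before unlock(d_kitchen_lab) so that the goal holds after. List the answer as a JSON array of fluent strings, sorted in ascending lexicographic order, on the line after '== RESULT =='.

Compute (G \ add) ∪ pre:
  G ∩ del = {}  (empty — regression defined)
  G \ add = {key_at(k2,kitchen), open(d_kitchen_lab)} \ {open(d_kitchen_lab)} = {key_at(k2,kitchen)}
  ∪ pre   = {key_at(k2,kitchen)} ∪ {have(k4), locked(d_kitchen_lab)}
          = {have(k4), key_at(k2,kitchen), locked(d_kitchen_lab)}

== RESULT ==
["have(k4)", "key_at(k2,kitchen)", "locked(d_kitchen_lab)"]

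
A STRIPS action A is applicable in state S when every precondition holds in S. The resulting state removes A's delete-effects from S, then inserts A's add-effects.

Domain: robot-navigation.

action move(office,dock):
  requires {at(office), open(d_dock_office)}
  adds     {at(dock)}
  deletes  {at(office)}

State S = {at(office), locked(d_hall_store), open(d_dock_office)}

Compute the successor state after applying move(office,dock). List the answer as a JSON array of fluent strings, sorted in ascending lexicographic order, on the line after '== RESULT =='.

Compute (S \ del) ∪ add:
  pre ⊆ S: {at(office), open(d_dock_office)} ⊆ S  — applicable
  S \ del = {locked(d_hall_store), open(d_dock_office)}
  ∪ add   = {at(dock), locked(d_hall_store), open(d_dock_office)}

== RESULT ==
["at(dock)", "locked(d_hall_store)", "open(d_dock_office)"]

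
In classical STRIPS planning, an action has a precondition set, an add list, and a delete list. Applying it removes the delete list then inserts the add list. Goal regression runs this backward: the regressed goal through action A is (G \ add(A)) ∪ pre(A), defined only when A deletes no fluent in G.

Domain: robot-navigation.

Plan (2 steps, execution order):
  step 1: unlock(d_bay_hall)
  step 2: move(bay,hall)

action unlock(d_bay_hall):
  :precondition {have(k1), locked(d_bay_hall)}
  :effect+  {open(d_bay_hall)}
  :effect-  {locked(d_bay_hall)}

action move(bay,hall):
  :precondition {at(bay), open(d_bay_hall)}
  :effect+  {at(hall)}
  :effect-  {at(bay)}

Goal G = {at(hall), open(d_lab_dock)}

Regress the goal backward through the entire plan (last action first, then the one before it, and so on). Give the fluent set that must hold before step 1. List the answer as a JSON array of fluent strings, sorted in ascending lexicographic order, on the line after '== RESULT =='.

Work backward from the goal:
  through step 2 (move(bay,hall)): drop {at(hall)}, keep {open(d_lab_dock)}, require {at(bay), open(d_bay_hall)}
    → {at(bay), open(d_bay_hall), open(d_lab_dock)}
  through step 1 (unlock(d_bay_hall)): drop {open(d_bay_hall)}, keep {at(bay), open(d_lab_dock)}, require {have(k1), locked(d_bay_hall)}
    → {at(bay), have(k1), locked(d_bay_hall), open(d_lab_dock)}

== RESULT ==
["at(bay)", "have(k1)", "locked(d_bay_hall)", "open(d_lab_dock)"]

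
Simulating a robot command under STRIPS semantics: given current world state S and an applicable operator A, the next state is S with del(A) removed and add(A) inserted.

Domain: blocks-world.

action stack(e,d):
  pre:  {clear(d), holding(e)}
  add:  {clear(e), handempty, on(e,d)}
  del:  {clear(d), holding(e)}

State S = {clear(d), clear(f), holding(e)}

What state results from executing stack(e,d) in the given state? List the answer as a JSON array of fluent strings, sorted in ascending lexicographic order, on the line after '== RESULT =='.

Progress:
  pre ⊆ S: {clear(d), holding(e)} ⊆ S  — applicable
  S \ del = {clear(f)}
  ∪ add   = {clear(e), clear(f), handempty, on(e,d)}

== RESULT ==
["clear(e)", "clear(f)", "handempty", "on(e,d)"]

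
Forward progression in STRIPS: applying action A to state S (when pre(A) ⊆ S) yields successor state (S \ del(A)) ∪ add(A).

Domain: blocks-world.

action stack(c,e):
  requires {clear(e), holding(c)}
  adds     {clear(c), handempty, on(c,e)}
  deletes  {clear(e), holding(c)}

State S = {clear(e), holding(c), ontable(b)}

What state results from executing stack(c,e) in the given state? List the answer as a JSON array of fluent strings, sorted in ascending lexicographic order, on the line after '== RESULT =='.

Progress:
  pre ⊆ S: {clear(e), holding(c)} ⊆ S  — applicable
  S \ del = {ontable(b)}
  ∪ add   = {clear(c), handempty, on(c,e), ontable(b)}

== RESULT ==
["clear(c)", "handempty", "on(c,e)", "ontable(b)"]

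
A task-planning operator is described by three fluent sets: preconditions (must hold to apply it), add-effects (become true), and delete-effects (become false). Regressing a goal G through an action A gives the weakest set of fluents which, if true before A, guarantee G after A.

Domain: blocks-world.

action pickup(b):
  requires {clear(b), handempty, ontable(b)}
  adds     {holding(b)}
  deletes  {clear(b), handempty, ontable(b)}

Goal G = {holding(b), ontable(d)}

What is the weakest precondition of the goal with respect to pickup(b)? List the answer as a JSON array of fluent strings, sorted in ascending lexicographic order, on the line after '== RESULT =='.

Compute (G \ add) ∪ pre:
  G ∩ del = {}  (empty — regression defined)
  G \ add = {holding(b), ontable(d)} \ {holding(b)} = {ontable(d)}
  ∪ pre   = {ontable(d)} ∪ {clear(b), handempty, ontable(b)}
          = {clear(b), handempty, ontable(b), ontable(d)}

== RESULT ==
["clear(b)", "handempty", "ontable(b)", "ontable(d)"]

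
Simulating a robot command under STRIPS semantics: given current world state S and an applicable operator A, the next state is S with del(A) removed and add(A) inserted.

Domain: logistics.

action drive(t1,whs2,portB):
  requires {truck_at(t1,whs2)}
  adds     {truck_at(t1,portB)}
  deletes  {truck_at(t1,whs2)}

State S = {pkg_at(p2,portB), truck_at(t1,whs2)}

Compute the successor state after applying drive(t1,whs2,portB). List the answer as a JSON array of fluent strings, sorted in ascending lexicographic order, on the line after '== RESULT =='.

Compute (S \ del) ∪ add:
  pre ⊆ S: {truck_at(t1,whs2)} ⊆ S  — applicable
  S \ del = {pkg_at(p2,portB)}
  ∪ add   = {pkg_at(p2,portB), truck_at(t1,portB)}

== RESULT ==
["pkg_at(p2,portB)", "truck_at(t1,portB)"]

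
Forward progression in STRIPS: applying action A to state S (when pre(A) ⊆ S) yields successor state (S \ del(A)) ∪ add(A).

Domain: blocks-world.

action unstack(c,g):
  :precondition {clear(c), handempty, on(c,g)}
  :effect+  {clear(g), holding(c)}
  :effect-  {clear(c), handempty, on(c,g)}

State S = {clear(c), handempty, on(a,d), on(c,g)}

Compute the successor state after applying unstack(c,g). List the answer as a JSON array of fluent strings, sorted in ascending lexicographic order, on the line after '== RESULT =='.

Compute (S \ del) ∪ add:
  pre ⊆ S: {clear(c), handempty, on(c,g)} ⊆ S  — applicable
  S \ del = {on(a,d)}
  ∪ add   = {clear(g), holding(c), on(a,d)}

== RESULT ==
["clear(g)", "holding(c)", "on(a,d)"]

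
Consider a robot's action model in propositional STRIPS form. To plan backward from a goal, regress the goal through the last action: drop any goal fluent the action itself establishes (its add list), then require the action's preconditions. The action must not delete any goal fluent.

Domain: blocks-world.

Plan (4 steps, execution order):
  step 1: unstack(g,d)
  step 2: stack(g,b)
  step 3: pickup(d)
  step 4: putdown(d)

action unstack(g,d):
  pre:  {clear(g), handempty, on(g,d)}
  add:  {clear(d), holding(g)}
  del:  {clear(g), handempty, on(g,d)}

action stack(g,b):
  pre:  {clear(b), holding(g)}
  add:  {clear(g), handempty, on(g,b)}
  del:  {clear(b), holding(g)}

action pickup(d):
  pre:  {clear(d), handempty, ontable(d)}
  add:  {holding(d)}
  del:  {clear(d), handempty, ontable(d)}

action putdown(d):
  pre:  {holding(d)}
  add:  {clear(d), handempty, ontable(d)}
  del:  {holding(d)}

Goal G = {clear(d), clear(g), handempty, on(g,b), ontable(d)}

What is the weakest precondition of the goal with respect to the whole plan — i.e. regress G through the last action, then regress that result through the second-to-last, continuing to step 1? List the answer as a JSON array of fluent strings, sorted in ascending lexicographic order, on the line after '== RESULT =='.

Regress step by step:
  through step 4 (putdown(d)): drop {clear(d), handempty, ontable(d)}, keep {clear(g), on(g,b)}, require {holding(d)}
    → {clear(g), holding(d), on(g,b)}
  through step 3 (pickup(d)): drop {holding(d)}, keep {clear(g), on(g,b)}, require {clear(d), handempty, ontable(d)}
    → {clear(d), clear(g), handempty, on(g,b), ontable(d)}
  through step 2 (stack(g,b)): drop {clear(g), handempty, on(g,b)}, keep {clear(d), ontable(d)}, require {clear(b), holding(g)}
    → {clear(b), clear(d), holding(g), ontable(d)}
  through step 1 (unstack(g,d)): drop {clear(d), holding(g)}, keep {clear(b), ontable(d)}, require {clear(g), handempty, on(g,d)}
    → {clear(b), clear(g), handempty, on(g,d), ontable(d)}

== RESULT ==
["clear(b)", "clear(g)", "handempty", "on(g,d)", "ontable(d)"]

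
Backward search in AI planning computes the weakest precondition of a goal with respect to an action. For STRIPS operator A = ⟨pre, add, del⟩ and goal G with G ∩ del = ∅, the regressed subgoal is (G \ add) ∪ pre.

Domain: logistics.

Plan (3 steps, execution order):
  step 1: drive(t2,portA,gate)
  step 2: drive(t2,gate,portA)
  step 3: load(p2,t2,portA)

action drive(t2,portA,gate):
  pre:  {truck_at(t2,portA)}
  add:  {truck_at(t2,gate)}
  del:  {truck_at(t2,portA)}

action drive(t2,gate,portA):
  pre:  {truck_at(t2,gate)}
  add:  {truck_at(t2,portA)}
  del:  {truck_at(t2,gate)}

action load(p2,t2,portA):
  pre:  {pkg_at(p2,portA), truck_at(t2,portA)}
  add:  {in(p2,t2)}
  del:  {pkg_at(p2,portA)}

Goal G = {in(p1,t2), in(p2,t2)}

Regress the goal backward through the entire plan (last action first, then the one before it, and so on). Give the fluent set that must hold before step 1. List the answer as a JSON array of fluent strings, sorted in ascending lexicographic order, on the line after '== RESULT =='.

Regress step by step:
  through step 3 (load(p2,t2,portA)): drop {in(p2,t2)}, keep {in(p1,t2)}, require {pkg_at(p2,portA), truck_at(t2,portA)}
    → {in(p1,t2), pkg_at(p2,portA), truck_at(t2,portA)}
  through step 2 (drive(t2,gate,portA)): drop {truck_at(t2,portA)}, keep {in(p1,t2), pkg_at(p2,portA)}, require {truck_at(t2,gate)}
    → {in(p1,t2), pkg_at(p2,portA), truck_at(t2,gate)}
  through step 1 (drive(t2,portA,gate)): drop {truck_at(t2,gate)}, keep {in(p1,t2), pkg_at(p2,portA)}, require {truck_at(t2,portA)}
    → {in(p1,t2), pkg_at(p2,portA), truck_at(t2,portA)}

== RESULT ==
["in(p1,t2)", "pkg_at(p2,portA)", "truck_at(t2,portA)"]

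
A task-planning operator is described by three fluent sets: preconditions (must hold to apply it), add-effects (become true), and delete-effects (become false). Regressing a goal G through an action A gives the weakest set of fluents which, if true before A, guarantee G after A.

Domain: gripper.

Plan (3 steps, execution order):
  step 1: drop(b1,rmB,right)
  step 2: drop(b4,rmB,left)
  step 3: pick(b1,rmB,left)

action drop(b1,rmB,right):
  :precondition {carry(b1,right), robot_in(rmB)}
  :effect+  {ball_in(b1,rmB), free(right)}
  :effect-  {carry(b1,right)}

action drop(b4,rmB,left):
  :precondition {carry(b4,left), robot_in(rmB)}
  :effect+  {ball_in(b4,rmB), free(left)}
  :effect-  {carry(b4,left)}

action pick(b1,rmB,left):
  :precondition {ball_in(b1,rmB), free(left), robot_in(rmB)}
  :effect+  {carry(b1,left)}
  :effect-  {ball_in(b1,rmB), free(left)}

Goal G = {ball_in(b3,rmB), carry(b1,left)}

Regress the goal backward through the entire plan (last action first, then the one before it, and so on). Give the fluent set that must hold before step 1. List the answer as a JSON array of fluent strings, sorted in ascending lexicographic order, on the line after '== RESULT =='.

Work backward from the goal:
  through step 3 (pick(b1,rmB,left)): drop {carry(b1,left)}, keep {ball_in(b3,rmB)}, require {ball_in(b1,rmB), free(left), robot_in(rmB)}
    → {ball_in(b1,rmB), ball_in(b3,rmB), free(left), robot_in(rmB)}
  through step 2 (drop(b4,rmB,left)): drop {free(left)}, keep {ball_in(b1,rmB), ball_in(b3,rmB), robot_in(rmB)}, require {carry(b4,left), robot_in(rmB)}
    → {ball_in(b1,rmB), ball_in(b3,rmB), carry(b4,left), robot_in(rmB)}
  through step 1 (drop(b1,rmB,right)): drop {ball_in(b1,rmB)}, keep {ball_in(b3,rmB), carry(b4,left), robot_in(rmB)}, require {carry(b1,right), robot_in(rmB)}
    → {ball_in(b3,rmB), carry(b1,right), carry(b4,left), robot_in(rmB)}

== RESULT ==
["ball_in(b3,rmB)", "carry(b1,right)", "carry(b4,left)", "robot_in(rmB)"]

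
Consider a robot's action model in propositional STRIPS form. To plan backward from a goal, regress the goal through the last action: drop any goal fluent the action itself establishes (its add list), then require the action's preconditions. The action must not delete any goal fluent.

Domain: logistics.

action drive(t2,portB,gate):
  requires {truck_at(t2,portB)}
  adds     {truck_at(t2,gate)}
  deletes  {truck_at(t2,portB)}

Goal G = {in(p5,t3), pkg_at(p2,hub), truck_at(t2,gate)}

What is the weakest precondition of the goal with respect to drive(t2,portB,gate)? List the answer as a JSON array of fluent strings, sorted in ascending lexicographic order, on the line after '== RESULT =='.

Compute (G \ add) ∪ pre:
  G ∩ del = {}  (empty — regression defined)
  G \ add = {in(p5,t3), pkg_at(p2,hub), truck_at(t2,gate)} \ {truck_at(t2,gate)} = {in(p5,t3), pkg_at(p2,hub)}
  ∪ pre   = {in(p5,t3), pkg_at(p2,hub)} ∪ {truck_at(t2,portB)}
          = {in(p5,t3), pkg_at(p2,hub), truck_at(t2,portB)}

== RESULT ==
["in(p5,t3)", "pkg_at(p2,hub)", "truck_at(t2,portB)"]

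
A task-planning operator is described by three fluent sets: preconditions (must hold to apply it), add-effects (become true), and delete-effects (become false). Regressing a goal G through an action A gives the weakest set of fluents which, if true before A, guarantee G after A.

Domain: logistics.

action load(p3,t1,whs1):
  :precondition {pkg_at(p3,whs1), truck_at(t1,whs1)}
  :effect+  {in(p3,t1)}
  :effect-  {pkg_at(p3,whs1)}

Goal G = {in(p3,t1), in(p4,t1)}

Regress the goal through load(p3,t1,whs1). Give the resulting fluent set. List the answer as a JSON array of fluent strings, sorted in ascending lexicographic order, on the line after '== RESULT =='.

Compute (G \ add) ∪ pre:
  G ∩ del = {}  (empty — regression defined)
  G \ add = {in(p3,t1), in(p4,t1)} \ {in(p3,t1)} = {in(p4,t1)}
  ∪ pre   = {in(p4,t1)} ∪ {pkg_at(p3,whs1), truck_at(t1,whs1)}
          = {in(p4,t1), pkg_at(p3,whs1), truck_at(t1,whs1)}

== RESULT ==
["in(p4,t1)", "pkg_at(p3,whs1)", "truck_at(t1,whs1)"]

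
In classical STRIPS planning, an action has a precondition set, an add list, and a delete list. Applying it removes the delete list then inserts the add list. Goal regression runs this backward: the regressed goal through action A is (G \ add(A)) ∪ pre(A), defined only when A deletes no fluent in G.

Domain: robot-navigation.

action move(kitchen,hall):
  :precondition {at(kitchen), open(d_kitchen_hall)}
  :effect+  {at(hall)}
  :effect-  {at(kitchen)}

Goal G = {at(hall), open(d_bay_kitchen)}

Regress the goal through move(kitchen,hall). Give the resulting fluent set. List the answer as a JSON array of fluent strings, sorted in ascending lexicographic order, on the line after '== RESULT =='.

Regress:
  G ∩ del = {}  (empty — regression defined)
  G \ add = {at(hall), open(d_bay_kitchen)} \ {at(hall)} = {open(d_bay_kitchen)}
  ∪ pre   = {open(d_bay_kitchen)} ∪ {at(kitchen), open(d_kitchen_hall)}
          = {at(kitchen), open(d_bay_kitchen), open(d_kitchen_hall)}

== RESULT ==
["at(kitchen)", "open(d_bay_kitchen)", "open(d_kitchen_hall)"]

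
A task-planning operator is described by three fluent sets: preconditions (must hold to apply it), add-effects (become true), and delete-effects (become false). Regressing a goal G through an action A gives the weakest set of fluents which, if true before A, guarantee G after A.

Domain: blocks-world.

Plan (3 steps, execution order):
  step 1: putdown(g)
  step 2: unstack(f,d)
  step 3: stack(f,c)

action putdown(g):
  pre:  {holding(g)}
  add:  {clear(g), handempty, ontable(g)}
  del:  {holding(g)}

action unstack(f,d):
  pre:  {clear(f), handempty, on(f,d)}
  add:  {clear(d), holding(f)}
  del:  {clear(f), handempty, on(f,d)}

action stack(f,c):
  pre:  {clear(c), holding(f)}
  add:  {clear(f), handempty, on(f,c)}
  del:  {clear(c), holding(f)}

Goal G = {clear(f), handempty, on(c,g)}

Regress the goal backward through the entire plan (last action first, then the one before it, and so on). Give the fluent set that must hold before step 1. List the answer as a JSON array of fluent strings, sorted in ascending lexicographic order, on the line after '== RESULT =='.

Regress step by step:
  through step 3 (stack(f,c)): drop {clear(f), handempty}, keep {on(c,g)}, require {clear(c), holding(f)}
    → {clear(c), holding(f), on(c,g)}
  through step 2 (unstack(f,d)): drop {holding(f)}, keep {clear(c), on(c,g)}, require {clear(f), handempty, on(f,d)}
    → {clear(c), clear(f), handempty, on(c,g), on(f,d)}
  through step 1 (putdown(g)): drop {handempty}, keep {clear(c), clear(f), on(c,g), on(f,d)}, require {holding(g)}
    → {clear(c), clear(f), holding(g), on(c,g), on(f,d)}

== RESULT ==
["clear(c)", "clear(f)", "holding(g)", "on(c,g)", "on(f,d)"]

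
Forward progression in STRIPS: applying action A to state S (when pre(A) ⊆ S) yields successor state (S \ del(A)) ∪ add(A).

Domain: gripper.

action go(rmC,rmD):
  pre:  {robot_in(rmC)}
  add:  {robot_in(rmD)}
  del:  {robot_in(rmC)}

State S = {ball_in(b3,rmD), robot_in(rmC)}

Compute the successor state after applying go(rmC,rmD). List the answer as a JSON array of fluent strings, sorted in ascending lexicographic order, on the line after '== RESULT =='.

Progress:
  pre ⊆ S: {robot_in(rmC)} ⊆ S  — applicable
  S \ del = {ball_in(b3,rmD)}
  ∪ add   = {ball_in(b3,rmD), robot_in(rmD)}

== RESULT ==
["ball_in(b3,rmD)", "robot_in(rmD)"]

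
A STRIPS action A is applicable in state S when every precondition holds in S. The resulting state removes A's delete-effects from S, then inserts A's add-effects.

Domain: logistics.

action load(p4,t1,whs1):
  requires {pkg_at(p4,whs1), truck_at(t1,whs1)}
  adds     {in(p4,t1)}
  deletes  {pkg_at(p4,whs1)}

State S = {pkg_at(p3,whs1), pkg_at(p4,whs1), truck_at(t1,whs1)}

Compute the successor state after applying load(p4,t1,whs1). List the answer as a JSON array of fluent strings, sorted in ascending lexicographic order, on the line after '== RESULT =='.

Progress:
  pre ⊆ S: {pkg_at(p4,whs1), truck_at(t1,whs1)} ⊆ S  — applicable
  S \ del = {pkg_at(p3,whs1), truck_at(t1,whs1)}
  ∪ add   = {in(p4,t1), pkg_at(p3,whs1), truck_at(t1,whs1)}

== RESULT ==
["in(p4,t1)", "pkg_at(p3,whs1)", "truck_at(t1,whs1)"]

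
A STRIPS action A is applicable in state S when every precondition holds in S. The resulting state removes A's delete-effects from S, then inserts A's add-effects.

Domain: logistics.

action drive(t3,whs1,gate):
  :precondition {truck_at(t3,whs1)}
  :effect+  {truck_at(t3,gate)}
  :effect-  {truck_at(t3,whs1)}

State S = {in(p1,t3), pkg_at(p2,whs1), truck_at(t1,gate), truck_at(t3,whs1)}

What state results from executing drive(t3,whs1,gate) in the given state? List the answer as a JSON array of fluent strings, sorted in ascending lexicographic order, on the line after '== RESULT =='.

Compute (S \ del) ∪ add:
  pre ⊆ S: {truck_at(t3,whs1)} ⊆ S  — applicable
  S \ del = {in(p1,t3), pkg_at(p2,whs1), truck_at(t1,gate)}
  ∪ add   = {in(p1,t3), pkg_at(p2,whs1), truck_at(t1,gate), truck_at(t3,gate)}

== RESULT ==
["in(p1,t3)", "pkg_at(p2,whs1)", "truck_at(t1,gate)", "truck_at(t3,gate)"]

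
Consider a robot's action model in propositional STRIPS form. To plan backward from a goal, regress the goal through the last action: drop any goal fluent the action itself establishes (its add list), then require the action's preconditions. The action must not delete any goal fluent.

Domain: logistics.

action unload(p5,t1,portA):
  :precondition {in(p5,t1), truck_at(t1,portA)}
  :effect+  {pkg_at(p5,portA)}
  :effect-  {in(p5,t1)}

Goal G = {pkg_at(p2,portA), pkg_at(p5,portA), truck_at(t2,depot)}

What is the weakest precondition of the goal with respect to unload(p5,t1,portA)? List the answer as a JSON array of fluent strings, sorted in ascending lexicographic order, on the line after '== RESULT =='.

Regress:
  G ∩ del = {}  (empty — regression defined)
  G \ add = {pkg_at(p2,portA), pkg_at(p5,portA), truck_at(t2,depot)} \ {pkg_at(p5,portA)} = {pkg_at(p2,portA), truck_at(t2,depot)}
  ∪ pre   = {pkg_at(p2,portA), truck_at(t2,depot)} ∪ {in(p5,t1), truck_at(t1,portA)}
          = {in(p5,t1), pkg_at(p2,portA), truck_at(t1,portA), truck_at(t2,depot)}

== RESULT ==
["in(p5,t1)", "pkg_at(p2,portA)", "truck_at(t1,portA)", "truck_at(t2,depot)"]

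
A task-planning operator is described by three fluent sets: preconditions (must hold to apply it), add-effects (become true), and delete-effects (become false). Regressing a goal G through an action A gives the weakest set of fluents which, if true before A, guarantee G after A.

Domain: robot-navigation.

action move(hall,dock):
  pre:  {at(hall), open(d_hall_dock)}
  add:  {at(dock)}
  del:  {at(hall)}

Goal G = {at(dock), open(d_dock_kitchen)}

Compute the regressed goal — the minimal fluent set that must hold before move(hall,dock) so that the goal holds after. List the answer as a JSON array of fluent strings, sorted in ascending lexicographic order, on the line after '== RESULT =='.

Compute (G \ add) ∪ pre:
  G ∩ del = {}  (empty — regression defined)
  G \ add = {at(dock), open(d_dock_kitchen)} \ {at(dock)} = {open(d_dock_kitchen)}
  ∪ pre   = {open(d_dock_kitchen)} ∪ {at(hall), open(d_hall_dock)}
          = {at(hall), open(d_dock_kitchen), open(d_hall_dock)}

== RESULT ==
["at(hall)", "open(d_dock_kitchen)", "open(d_hall_dock)"]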